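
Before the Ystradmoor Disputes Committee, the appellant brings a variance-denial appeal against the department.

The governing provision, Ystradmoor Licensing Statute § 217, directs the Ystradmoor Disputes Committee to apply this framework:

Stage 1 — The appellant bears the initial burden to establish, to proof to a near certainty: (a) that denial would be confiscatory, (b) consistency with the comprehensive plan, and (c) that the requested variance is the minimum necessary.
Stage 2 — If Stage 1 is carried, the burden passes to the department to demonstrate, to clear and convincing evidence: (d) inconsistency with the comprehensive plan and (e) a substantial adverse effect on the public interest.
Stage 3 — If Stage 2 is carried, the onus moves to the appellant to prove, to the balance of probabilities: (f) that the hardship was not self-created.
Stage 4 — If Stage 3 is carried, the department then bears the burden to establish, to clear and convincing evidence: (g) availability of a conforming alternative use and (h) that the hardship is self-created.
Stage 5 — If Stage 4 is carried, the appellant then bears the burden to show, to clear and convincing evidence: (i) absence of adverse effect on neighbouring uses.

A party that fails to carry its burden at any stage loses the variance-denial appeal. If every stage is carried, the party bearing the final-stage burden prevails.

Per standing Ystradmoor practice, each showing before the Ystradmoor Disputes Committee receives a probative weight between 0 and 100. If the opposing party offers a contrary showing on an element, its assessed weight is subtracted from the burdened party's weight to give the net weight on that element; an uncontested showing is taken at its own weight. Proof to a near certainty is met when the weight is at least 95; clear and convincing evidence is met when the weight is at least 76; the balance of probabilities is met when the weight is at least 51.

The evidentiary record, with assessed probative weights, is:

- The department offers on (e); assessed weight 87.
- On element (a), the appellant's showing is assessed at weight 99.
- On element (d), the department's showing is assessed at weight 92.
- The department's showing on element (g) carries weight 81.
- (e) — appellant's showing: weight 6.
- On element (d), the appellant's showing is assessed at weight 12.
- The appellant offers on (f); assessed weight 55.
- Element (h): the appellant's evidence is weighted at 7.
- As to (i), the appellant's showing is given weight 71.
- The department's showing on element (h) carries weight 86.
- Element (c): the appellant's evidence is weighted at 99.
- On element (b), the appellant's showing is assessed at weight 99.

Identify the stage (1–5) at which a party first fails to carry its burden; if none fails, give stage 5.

stage 5

Stage 1 (appellant, proof to a near certainty, weight is at least 95): (a) 99 ≥ 95 — meets; (b) 99 ≥ 95 — meets; (c) 99 ≥ 95 — meets.
  The appellant carries Stage 1; the department now bears the burden.
Stage 2 (department, clear and convincing evidence, weight is at least 76): (d) net 92−12=80 ≥ 76 — meets; (e) net 87−6=81 ≥ 76 — meets.
  All elements met. The burden passes to the appellant.
Stage 3 (appellant, the balance of probabilities, weight is at least 51): (f) 55 ≥ 51 — meets.
  Stage 3 carried; the burden shifts to the department.
Stage 4 (department, clear and convincing evidence, weight is at least 76): (g) 81 ≥ 76 — meets; (h) net 86−7=79 ≥ 76 — meets.
  The department carries Stage 4; the appellant now bears the burden.
Stage 5 (appellant, clear and convincing evidence, weight is at least 76): (i) 71 < 76 — fails.
  Not every element is met, so the appellant fails to carry Stage 5.
The department prevails.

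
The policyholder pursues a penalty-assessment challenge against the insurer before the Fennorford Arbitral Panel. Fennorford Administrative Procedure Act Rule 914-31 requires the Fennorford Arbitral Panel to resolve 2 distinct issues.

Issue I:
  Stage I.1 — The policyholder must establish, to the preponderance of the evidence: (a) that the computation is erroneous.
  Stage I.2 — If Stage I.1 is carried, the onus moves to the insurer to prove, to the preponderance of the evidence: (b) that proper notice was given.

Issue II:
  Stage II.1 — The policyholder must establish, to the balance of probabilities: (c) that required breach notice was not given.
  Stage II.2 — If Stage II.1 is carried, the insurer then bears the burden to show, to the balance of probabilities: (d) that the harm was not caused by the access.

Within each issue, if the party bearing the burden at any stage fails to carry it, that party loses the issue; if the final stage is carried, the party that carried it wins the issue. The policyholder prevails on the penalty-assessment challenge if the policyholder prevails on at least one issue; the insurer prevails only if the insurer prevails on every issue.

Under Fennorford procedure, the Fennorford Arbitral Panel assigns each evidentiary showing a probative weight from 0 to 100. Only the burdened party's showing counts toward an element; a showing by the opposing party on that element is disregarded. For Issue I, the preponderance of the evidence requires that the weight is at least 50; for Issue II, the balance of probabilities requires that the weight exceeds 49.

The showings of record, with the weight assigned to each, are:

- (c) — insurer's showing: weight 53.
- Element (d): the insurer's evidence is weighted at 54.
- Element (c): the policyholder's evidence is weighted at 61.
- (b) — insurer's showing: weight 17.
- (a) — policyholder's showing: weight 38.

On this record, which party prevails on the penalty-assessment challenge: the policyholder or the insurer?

insurer

— Issue I —
Stage I.1 — burden on policyholder; standard: the preponderance of the evidence (weight is at least 50).
    (a): 38 < 50 [not met]
  Not every element is met, so the policyholder fails to carry Stage I.1.
The insurer prevails on this issue.
— Issue II —
Stage II.1 (policyholder, the balance of probabilities, weight exceeds 49): (c) 61 (insurer's 53 disregarded) > 49 — meets.
  Stage II.1 is satisfied; the onus moves to the insurer.
Stage II.2 (insurer, the balance of probabilities, weight exceeds 49): (d) 54 > 49 — meets.
  The insurer carries the last stage.
With every stage satisfied, the insurer prevails on this issue.
Per-issue: Issue I → insurer; Issue II → insurer. The policyholder must prevail on at least one issue; overall, the insurer prevails.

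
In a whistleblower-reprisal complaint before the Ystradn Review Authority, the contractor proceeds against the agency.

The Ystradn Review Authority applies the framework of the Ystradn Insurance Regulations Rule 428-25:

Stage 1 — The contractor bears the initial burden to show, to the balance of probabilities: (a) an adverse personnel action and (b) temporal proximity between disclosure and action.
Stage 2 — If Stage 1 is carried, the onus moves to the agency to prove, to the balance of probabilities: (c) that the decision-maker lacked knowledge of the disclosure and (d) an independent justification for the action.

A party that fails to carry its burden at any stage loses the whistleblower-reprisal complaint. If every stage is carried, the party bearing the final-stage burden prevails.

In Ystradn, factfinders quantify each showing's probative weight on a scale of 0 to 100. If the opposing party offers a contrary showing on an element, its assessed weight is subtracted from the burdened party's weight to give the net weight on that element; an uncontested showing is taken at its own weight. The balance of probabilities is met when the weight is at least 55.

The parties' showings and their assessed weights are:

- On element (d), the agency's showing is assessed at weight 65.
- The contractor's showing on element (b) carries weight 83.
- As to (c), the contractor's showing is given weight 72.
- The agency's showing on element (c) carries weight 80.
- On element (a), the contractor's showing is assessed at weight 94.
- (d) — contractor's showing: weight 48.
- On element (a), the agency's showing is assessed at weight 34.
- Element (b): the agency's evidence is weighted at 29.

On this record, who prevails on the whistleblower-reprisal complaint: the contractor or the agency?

At Stage 1 the contractor must meet the balance of probabilities (weight is at least 55): on (a) the weight is 94 less the opposing 34 gives net 60, which does reach 55, so (a) meets the standard; on (b) the weight is 83 less the opposing 29 gives net 54, < 55, so (b) does not meet the standard.
  The contractor does not carry Stage 1.
The analysis ends at Stage 1; the agency prevails.

agency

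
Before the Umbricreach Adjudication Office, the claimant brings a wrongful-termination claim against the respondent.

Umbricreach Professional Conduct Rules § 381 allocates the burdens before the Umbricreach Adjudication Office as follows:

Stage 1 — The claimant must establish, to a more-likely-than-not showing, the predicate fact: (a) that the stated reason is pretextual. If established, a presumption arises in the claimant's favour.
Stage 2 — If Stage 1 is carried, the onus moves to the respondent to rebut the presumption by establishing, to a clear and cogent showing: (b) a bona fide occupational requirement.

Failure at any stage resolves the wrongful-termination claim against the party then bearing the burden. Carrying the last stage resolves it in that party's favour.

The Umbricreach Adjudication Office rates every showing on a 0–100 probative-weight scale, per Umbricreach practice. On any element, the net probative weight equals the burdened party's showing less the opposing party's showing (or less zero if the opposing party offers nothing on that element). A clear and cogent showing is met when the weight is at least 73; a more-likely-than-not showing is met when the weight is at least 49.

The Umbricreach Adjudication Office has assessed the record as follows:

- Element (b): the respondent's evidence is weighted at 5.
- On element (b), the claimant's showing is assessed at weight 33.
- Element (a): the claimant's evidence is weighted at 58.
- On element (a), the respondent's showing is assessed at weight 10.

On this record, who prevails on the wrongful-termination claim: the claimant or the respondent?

Stage 1 (claimant, a more-likely-than-not showing, weight is at least 49): (a) net 58−10=48 < 49 — fails.
  Not every element is met, so the claimant fails to carry Stage 1.
The analysis ends at Stage 1; the respondent prevails.

respondent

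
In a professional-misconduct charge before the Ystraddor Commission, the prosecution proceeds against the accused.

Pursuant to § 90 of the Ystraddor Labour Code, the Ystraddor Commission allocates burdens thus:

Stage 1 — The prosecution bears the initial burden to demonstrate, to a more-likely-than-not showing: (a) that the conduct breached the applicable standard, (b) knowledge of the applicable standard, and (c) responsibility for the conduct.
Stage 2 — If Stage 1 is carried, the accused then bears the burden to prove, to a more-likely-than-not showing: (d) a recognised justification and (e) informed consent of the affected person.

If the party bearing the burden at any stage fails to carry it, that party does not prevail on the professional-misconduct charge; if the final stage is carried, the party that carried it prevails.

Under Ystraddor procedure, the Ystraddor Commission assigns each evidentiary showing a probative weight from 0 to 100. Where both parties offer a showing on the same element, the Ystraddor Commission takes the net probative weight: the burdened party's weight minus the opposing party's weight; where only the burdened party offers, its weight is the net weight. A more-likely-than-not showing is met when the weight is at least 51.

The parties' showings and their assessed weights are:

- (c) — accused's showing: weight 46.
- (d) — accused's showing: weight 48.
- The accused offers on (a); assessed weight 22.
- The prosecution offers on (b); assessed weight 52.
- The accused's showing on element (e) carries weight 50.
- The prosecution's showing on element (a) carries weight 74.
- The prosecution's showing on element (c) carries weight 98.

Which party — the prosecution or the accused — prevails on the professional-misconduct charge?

prosecution

Stage 1 — burden on prosecution; standard: a more-likely-than-not showing (weight is at least 51).
    (a): 74 − 22 = 52 ≥ 51 [met]
    (b): 52 ≥ 51 [met]
    (c): 98 − 46 = 52 ≥ 51 [met]
  Stage 1 carried; the burden shifts to the accused.
Stage 2 — burden on accused; standard: a more-likely-than-not showing (weight is at least 51).
    (d): 48 < 51 [not met]
    (e): 50 < 51 [not met]
  Not every element is met, so the accused fails to carry Stage 2.
The analysis ends at Stage 2; the prosecution prevails.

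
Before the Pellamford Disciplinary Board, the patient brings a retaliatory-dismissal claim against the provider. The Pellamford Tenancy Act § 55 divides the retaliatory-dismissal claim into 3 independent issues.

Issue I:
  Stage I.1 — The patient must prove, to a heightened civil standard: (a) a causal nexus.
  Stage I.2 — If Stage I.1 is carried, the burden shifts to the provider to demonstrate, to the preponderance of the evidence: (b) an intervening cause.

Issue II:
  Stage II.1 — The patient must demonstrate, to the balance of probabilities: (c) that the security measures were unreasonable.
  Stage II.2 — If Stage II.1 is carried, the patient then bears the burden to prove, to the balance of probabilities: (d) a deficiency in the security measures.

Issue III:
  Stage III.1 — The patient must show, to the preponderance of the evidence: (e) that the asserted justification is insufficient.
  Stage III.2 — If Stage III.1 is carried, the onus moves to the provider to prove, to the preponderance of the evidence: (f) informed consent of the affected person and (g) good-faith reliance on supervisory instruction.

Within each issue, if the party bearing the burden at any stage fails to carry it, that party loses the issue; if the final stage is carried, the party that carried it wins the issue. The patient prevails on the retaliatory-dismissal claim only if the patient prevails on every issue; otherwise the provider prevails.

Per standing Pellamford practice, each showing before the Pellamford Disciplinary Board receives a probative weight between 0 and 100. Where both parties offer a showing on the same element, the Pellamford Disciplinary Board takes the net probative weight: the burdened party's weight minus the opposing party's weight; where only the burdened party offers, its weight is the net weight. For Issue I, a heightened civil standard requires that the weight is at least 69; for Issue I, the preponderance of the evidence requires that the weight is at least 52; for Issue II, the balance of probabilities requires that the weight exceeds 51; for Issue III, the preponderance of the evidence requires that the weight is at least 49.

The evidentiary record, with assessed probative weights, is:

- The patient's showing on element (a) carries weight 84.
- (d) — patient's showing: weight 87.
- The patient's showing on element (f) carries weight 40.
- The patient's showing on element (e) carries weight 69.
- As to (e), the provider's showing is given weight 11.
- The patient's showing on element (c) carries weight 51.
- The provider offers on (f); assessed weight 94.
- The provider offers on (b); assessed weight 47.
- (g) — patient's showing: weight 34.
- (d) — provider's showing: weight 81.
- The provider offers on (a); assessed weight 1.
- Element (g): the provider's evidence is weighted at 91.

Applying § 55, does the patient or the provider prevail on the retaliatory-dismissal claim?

provider

— Issue I —
Stage I.1 (patient, a heightened civil standard, weight is at least 69): (a) net 84−1=83 ≥ 69 — meets.
  Stage I.1 is satisfied; the onus moves to the provider.
Stage I.2 (provider, the preponderance of the evidence, weight is at least 52): (b) 47 < 52 — fails.
  Stage I.2 not carried; the provider fails its burden.
The analysis ends at Stage I.2; the patient prevails on this issue.
— Issue II —
At Stage II.1 the patient must meet the balance of probabilities (weight exceeds 51): on (c) the weight is 51, ≤ 51, so (c) does not meet the standard.
  Not every element is met, so the patient fails to carry Stage II.1.
The provider prevails on this issue.
— Issue III —
Stage III.1 — burden on patient; standard: the preponderance of the evidence (weight is at least 49).
    (e): 69 − 11 = 58 ≥ 49 [met]
  All elements met. The burden passes to the provider.
Stage III.2 — burden on provider; standard: the preponderance of the evidence (weight is at least 49).
    (f): 94 − 40 = 54 ≥ 49 [met]
    (g): 91 − 34 = 57 ≥ 49 [met]
  The provider carries the last stage.
Every stage carried; the provider prevails on this issue.
Per-issue: Issue I → patient; Issue II → provider; Issue III → provider. The patient must prevail on every issue; overall, the provider prevails.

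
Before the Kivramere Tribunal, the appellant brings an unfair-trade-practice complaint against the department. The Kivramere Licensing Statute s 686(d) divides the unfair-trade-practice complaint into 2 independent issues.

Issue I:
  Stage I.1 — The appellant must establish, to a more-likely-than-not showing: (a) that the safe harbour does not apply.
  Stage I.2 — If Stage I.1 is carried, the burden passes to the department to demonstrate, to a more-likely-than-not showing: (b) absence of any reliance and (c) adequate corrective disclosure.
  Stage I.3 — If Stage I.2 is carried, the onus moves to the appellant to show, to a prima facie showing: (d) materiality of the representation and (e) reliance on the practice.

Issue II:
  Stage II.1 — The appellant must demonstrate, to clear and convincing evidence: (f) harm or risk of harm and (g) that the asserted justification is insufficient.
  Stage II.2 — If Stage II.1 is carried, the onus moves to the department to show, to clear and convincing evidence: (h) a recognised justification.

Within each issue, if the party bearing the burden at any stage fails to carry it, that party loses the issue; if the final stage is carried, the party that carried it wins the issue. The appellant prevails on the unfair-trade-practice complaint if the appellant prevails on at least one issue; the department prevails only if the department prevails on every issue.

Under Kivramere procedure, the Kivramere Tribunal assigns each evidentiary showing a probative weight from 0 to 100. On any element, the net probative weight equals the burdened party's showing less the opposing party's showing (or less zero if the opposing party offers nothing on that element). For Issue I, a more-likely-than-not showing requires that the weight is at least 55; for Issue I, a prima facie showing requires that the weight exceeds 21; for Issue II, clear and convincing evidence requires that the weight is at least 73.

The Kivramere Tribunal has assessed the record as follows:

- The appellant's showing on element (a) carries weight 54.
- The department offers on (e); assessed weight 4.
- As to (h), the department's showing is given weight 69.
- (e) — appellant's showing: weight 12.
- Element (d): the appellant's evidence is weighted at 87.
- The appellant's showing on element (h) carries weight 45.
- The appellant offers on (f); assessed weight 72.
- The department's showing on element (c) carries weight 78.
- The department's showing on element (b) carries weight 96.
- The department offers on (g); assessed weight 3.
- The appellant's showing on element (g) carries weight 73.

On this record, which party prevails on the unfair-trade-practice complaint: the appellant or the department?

department

— Issue I —
At Stage I.1 the appellant must meet a more-likely-than-not showing (weight is at least 55): on (a) the weight is 54, < 55, so (a) does not meet the standard.
  Not every element is met, so the appellant fails to carry Stage I.1.
So the department prevails on this issue.
— Issue II —
Stage II.1 (appellant, clear and convincing evidence, weight is at least 73): (f) 72 < 73 — fails; (g) net 73−3=70 < 73 — fails.
  Stage II.1 not carried; the appellant fails its burden.
The analysis ends at Stage II.1; the department prevails on this issue.
Per-issue: Issue I → department; Issue II → department. The appellant must prevail on at least one issue; overall, the department prevails.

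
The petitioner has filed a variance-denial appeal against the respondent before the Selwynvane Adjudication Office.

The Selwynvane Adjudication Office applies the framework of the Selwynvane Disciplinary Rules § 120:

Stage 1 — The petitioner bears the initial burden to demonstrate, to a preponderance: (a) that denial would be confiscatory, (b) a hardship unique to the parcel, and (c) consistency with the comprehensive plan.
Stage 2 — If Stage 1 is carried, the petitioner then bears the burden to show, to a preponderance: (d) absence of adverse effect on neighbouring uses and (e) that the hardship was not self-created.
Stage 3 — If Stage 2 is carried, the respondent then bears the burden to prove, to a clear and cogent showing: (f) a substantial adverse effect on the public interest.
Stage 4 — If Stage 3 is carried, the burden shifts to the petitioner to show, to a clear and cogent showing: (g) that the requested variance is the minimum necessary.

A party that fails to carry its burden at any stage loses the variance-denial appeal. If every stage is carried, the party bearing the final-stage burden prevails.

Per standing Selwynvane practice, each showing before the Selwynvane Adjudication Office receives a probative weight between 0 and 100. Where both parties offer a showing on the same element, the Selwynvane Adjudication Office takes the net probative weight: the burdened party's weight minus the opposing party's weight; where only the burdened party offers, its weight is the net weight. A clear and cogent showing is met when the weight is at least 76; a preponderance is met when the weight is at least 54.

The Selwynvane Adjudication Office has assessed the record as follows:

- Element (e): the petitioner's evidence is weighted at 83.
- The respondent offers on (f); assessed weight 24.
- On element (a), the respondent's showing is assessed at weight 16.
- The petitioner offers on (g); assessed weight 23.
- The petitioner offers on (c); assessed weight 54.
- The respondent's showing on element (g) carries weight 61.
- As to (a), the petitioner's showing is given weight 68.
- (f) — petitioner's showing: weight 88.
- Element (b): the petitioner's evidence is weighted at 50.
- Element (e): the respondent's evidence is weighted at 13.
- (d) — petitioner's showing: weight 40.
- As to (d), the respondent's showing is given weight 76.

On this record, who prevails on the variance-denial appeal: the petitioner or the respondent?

Stage 1 (petitioner, a preponderance, weight is at least 54): (a) net 68−16=52 < 54 — fails; (b) 50 < 54 — fails; (c) 54 ≥ 54 — meets.
  Not every element is met, so the petitioner fails to carry Stage 1.
So the respondent prevails.

respondent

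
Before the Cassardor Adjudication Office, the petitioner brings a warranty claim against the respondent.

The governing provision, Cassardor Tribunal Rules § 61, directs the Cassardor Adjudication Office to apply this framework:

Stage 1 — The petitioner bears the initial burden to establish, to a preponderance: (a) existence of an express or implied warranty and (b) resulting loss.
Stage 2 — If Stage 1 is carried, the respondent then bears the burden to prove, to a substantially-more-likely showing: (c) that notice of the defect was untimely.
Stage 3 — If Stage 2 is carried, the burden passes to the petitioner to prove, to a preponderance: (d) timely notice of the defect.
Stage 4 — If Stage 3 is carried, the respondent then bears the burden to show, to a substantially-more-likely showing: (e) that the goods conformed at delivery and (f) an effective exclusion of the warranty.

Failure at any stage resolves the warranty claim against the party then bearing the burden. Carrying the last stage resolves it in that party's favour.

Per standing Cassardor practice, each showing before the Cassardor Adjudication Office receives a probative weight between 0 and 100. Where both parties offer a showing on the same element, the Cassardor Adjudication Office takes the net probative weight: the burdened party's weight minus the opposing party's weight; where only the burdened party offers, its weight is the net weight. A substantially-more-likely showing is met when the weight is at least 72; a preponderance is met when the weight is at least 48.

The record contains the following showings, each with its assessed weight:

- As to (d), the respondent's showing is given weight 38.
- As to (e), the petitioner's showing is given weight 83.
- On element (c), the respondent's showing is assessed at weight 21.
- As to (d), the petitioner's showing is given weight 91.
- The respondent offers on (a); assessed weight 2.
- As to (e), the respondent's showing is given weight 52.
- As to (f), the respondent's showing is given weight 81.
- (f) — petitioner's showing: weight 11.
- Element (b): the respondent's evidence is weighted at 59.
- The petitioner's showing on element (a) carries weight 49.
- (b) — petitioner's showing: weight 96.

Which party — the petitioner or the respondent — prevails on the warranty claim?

Stage 1 — burden on petitioner; standard: a preponderance (weight is at least 48).
    (a): 49 − 2 = 47 < 48 [not met]
    (b): 96 − 59 = 37 < 48 [not met]
  Stage 1 not carried; the petitioner fails its burden.
The respondent prevails.

respondent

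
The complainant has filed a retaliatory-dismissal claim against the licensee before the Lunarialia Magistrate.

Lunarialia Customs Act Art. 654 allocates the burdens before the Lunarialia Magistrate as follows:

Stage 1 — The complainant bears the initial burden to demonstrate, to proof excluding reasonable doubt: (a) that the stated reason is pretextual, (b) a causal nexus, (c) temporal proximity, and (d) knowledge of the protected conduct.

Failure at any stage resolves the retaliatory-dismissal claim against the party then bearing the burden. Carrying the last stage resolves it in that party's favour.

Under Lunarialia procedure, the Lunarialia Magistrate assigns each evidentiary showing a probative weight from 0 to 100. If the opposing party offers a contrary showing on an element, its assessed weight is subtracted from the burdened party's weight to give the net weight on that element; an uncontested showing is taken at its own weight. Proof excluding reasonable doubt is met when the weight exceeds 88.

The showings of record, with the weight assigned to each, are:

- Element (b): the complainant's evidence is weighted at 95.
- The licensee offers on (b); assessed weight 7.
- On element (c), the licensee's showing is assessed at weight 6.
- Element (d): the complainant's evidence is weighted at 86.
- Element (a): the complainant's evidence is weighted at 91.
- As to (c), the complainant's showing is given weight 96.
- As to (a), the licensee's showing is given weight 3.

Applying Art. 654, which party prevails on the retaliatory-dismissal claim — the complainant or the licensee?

At Stage 1 the complainant must meet proof excluding reasonable doubt (weight exceeds 88): on (a) the weight is 91 less the opposing 3 gives net 88, ≤ 88, so (a) does not meet the standard; on (b) the weight is 95 less the opposing 7 gives net 88, ≤ 88, so (b) does not meet the standard; on (c) the weight is 96 less the opposing 6 gives net 90, which does exceed 88, so (c) meets the standard; on (d) the weight is 86, which does not exceed 88, so (d) does not meet the standard.
  Not every element is met, so the complainant fails to carry Stage 1.
The analysis ends at Stage 1; the licensee prevails.

licensee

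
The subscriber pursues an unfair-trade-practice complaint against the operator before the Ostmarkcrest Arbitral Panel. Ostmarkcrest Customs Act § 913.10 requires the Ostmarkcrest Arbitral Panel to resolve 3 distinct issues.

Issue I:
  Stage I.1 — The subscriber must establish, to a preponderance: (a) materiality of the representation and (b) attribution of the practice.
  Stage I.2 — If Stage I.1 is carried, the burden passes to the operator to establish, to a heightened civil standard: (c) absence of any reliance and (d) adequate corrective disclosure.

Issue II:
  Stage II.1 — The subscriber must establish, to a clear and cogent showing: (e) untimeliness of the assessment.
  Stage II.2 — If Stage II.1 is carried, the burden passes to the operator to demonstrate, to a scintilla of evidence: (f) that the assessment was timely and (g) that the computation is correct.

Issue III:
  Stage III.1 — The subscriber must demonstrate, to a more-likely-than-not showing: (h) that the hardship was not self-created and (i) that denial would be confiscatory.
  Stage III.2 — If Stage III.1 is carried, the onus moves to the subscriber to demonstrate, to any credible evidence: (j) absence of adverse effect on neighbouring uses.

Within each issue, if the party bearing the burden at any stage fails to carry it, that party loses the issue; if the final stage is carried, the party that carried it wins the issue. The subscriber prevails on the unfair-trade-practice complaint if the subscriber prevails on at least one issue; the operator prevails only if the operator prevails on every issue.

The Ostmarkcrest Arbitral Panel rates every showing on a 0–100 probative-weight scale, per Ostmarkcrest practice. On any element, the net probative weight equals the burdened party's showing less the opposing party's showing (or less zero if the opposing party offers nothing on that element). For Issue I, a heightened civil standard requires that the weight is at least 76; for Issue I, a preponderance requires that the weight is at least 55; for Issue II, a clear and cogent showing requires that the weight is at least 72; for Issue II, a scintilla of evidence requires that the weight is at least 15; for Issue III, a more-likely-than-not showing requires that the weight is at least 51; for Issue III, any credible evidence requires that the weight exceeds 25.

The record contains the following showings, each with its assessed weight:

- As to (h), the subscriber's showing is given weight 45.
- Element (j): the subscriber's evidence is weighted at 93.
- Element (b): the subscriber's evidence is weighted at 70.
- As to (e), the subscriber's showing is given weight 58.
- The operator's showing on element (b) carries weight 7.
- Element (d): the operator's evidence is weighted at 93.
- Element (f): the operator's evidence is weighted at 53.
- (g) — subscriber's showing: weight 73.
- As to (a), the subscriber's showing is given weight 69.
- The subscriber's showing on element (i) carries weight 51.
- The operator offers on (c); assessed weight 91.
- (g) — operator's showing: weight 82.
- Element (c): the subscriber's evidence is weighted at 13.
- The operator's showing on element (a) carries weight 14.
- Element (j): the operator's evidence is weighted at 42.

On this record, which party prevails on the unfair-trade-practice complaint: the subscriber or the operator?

operator

— Issue I —
Stage I.1 — burden on subscriber; standard: a preponderance (weight is at least 55).
    (a): 69 − 14 = 55 ≥ 55 [met]
    (b): 70 − 7 = 63 ≥ 55 [met]
  Stage I.1 carried; the burden shifts to the operator.
Stage I.2 — burden on operator; standard: a heightened civil standard (weight is at least 76).
    (c): 91 − 13 = 78 ≥ 76 [met]
    (d): 93 ≥ 76 [met]
  All elements met at the final stage.
Every stage carried; the operator prevails on this issue.
— Issue II —
Stage II.1 (subscriber, a clear and cogent showing, weight is at least 72): (e) 58 < 72 — fails.
  Not every element is met, so the subscriber fails to carry Stage II.1.
The analysis ends at Stage II.1; the operator prevails on this issue.
— Issue III —
Stage III.1 — burden on subscriber; standard: a more-likely-than-not showing (weight is at least 51).
    (h): 45 < 51 [not met]
    (i): 51 ≥ 51 [met]
  Stage III.1 not carried; the subscriber fails its burden.
The analysis ends at Stage III.1; the operator prevails on this issue.
Per-issue: Issue I → operator; Issue II → operator; Issue III → operator. The subscriber must prevail on at least one issue; overall, the operator prevails.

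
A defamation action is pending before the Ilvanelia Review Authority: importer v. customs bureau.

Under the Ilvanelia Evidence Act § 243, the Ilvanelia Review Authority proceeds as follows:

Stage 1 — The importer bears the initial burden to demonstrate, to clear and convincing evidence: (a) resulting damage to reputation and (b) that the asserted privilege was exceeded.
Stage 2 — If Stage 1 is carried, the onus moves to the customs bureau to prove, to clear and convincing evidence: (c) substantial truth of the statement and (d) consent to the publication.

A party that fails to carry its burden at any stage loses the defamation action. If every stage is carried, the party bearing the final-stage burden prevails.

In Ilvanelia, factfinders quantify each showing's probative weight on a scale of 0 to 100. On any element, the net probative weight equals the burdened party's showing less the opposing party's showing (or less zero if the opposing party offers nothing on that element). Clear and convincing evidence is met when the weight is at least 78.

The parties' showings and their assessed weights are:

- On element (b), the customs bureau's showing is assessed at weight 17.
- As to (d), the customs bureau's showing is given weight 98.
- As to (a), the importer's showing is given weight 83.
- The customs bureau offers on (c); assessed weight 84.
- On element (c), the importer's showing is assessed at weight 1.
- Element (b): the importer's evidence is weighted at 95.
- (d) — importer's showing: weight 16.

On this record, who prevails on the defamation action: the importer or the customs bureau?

Stage 1 (importer, clear and convincing evidence, weight is at least 78): (a) 83 ≥ 78 — meets; (b) net 95−17=78 ≥ 78 — meets.
  The importer carries Stage 1; the customs bureau now bears the burden.
Stage 2 (customs bureau, clear and convincing evidence, weight is at least 78): (c) net 84−1=83 ≥ 78 — meets; (d) net 98−16=82 ≥ 78 — meets.
  Stage 2 carried; the final stage is satisfied.
All stages carried — the customs bureau prevails.

customs bureau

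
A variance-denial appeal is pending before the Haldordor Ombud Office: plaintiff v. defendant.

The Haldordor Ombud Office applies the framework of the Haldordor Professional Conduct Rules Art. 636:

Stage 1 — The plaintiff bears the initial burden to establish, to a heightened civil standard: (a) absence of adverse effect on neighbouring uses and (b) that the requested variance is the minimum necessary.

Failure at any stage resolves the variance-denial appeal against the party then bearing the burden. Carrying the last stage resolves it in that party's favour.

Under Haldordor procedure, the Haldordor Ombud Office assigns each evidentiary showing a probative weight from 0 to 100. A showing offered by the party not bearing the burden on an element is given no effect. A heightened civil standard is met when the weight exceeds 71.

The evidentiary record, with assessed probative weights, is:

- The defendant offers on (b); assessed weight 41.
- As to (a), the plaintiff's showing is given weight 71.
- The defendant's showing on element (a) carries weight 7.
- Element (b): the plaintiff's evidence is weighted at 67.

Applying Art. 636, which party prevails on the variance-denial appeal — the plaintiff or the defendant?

defendant

Stage 1 (plaintiff, a heightened civil standard, weight exceeds 71): (a) 71 (defendant's 7 disregarded) ≤ 71 — fails; (b) 67 (defendant's 41 disregarded) ≤ 71 — fails.
  Stage 1 not carried; the plaintiff fails its burden.
So the defendant prevails.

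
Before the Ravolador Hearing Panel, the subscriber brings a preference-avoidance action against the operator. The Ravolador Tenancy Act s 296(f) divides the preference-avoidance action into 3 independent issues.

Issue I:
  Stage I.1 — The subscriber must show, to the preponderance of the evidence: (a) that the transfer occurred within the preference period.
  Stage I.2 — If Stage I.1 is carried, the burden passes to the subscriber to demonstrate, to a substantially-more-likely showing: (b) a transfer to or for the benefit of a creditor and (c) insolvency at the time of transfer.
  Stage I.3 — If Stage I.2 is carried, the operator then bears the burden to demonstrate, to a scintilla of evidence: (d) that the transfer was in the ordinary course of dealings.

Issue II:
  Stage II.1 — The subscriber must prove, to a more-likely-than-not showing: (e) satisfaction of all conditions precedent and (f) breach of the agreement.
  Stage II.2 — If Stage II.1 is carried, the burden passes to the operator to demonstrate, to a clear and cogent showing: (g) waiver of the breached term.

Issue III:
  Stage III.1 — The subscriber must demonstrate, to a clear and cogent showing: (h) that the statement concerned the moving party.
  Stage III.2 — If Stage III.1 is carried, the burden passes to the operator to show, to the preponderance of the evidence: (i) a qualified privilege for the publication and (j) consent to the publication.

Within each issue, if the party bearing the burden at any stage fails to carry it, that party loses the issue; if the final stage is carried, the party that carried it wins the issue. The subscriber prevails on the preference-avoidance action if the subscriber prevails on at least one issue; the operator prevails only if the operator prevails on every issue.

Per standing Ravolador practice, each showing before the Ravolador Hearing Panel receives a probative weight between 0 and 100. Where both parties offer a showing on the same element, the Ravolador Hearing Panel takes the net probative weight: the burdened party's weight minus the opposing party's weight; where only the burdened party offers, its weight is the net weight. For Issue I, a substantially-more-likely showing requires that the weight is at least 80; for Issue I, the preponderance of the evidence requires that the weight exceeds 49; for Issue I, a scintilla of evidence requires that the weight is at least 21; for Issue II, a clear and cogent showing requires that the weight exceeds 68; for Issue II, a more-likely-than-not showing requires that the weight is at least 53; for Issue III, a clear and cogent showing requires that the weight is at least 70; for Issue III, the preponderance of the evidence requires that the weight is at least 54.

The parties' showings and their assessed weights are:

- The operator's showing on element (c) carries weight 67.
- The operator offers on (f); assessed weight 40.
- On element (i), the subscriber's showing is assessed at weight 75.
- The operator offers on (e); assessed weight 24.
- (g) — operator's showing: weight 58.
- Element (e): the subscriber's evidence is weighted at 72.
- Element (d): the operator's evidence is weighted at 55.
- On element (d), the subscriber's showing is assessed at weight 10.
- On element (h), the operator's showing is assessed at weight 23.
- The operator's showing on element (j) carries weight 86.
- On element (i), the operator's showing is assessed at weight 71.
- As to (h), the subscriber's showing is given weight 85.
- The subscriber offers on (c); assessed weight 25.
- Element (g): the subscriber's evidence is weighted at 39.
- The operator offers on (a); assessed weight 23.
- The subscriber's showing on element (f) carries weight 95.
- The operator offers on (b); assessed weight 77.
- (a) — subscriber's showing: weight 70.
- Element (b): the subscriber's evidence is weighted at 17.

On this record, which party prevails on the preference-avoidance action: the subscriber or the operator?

operator

— Issue I —
Stage I.1 — burden on subscriber; standard: the preponderance of the evidence (weight exceeds 49).
    (a): 70 − 23 = 47 ≤ 49 [not met]
  Not every element is met, so the subscriber fails to carry Stage I.1.
So the operator prevails on this issue.
— Issue II —
Stage II.1 (subscriber, a more-likely-than-not showing, weight is at least 53): (e) net 72−24=48 < 53 — fails; (f) net 95−40=55 ≥ 53 — meets.
  Not every element is met, so the subscriber fails to carry Stage II.1.
So the operator prevails on this issue.
— Issue III —
Stage III.1 — burden on subscriber; standard: a clear and cogent showing (weight is at least 70).
    (h): 85 − 23 = 62 < 70 [not met]
  Stage III.1 not carried; the subscriber fails its burden.
The analysis ends at Stage III.1; the operator prevails on this issue.
Per-issue: Issue I → operator; Issue II → operator; Issue III → operator. The subscriber must prevail on at least one issue; overall, the operator prevails.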